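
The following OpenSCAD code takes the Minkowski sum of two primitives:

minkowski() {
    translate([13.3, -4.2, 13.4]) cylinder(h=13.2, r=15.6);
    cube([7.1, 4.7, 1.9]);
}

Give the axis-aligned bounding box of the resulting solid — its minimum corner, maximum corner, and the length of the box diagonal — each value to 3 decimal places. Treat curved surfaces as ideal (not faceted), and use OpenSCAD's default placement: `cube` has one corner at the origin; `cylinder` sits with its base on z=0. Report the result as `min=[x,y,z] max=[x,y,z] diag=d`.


min=[-2.300,-19.800,13.400] max=[36.000,16.100,28.500] diag=54.623

A = translate([13.3, -4.2, 13.4]) cylinder(h=13.2, r=15.6) → bbox [-2.3,-19.8,13.4] .. [28.9,11.4,26.6]
B = cube([7.1, 4.7, 1.9]) → bbox [0,0,0] .. [7.1,4.7,1.9]
lo = A.lo+B.lo = [-2.3+0, -19.8+0, 13.4+0] = [-2.300,-19.800,13.400]
hi = A.hi+B.hi = [28.9+7.1, 11.4+4.7, 26.6+1.9] = [36.000,16.100,28.500]
diag = √(38.3²+35.9²+15.1²) = √2983.71 = 54.623


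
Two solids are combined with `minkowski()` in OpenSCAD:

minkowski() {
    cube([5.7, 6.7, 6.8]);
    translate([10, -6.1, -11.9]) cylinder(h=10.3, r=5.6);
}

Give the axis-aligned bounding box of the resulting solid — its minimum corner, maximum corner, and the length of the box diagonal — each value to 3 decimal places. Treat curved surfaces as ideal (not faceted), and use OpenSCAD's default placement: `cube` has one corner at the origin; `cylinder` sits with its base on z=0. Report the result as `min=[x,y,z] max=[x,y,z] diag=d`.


A = translate([10, -6.1, -11.9]) cylinder(h=10.3, r=5.6) → bbox [4.4,-11.7,-11.9] .. [15.6,-0.5,-1.6]
B = cube([5.7, 6.7, 6.8]) → bbox [0,0,0] .. [5.7,6.7,6.8]
lo = A.lo+B.lo = [4.4+0, -11.7+0, -11.9+0] = [4.400,-11.700,-11.900]
hi = A.hi+B.hi = [15.6+5.7, -0.5+6.7, -1.6+6.8] = [21.300,6.200,5.200]
diag = √(16.9²+17.9²+17.1²) = √898.43 = 29.974

min=[4.400,-11.700,-11.900] max=[21.300,6.200,5.200] diag=29.974


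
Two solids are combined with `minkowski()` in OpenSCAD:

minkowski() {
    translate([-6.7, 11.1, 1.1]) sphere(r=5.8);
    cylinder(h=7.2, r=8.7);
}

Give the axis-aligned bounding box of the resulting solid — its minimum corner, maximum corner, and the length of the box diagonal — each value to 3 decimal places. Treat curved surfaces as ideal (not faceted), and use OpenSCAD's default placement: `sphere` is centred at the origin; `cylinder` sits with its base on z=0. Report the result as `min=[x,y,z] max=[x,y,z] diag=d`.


min=[-21.200,-3.400,-4.700] max=[7.800,25.600,14.100] diag=45.116

A = translate([-6.7, 11.1, 1.1]) sphere(r=5.8) → bbox [-12.5,5.3,-4.7] .. [-0.9,16.9,6.9]
B = cylinder(h=7.2, r=8.7) → bbox [-8.7,-8.7,0] .. [8.7,8.7,7.2]
lo = A.lo+B.lo = [-12.5-8.7, 5.3-8.7, -4.7+0] = [-21.200,-3.400,-4.700]
hi = A.hi+B.hi = [-0.9+8.7, 16.9+8.7, 6.9+7.2] = [7.800,25.600,14.100]
diag = √(29²+29²+18.8²) = √2035.44 = 45.116


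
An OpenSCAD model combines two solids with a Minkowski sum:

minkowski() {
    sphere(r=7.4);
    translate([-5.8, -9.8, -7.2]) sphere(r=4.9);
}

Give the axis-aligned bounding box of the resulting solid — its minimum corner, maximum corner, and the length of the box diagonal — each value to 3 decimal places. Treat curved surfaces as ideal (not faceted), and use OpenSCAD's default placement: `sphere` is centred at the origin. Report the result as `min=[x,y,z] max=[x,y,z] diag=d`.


min=[-18.100,-22.100,-19.500] max=[6.500,2.500,5.100] diag=42.608

A = translate([-5.8, -9.8, -7.2]) sphere(r=4.9) → bbox [-10.7,-14.7,-12.1] .. [-0.9,-4.9,-2.3]
B = sphere(r=7.4) → bbox [-7.4,-7.4,-7.4] .. [7.4,7.4,7.4]
lo = A.lo+B.lo = [-10.7-7.4, -14.7-7.4, -12.1-7.4] = [-18.100,-22.100,-19.500]
hi = A.hi+B.hi = [-0.9+7.4, -4.9+7.4, -2.3+7.4] = [6.500,2.500,5.100]
diag = √(24.6²+24.6²+24.6²) = √1815.48 = 42.608


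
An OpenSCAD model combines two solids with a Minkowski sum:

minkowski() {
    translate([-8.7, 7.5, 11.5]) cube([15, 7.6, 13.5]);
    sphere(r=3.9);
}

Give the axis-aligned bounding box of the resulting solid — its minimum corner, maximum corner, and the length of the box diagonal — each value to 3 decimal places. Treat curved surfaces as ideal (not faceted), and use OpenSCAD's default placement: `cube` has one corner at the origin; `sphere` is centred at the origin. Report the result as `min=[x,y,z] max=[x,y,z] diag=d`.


A = translate([-8.7, 7.5, 11.5]) cube([15, 7.6, 13.5]) → bbox [-8.7,7.5,11.5] .. [6.3,15.1,25]
B = sphere(r=3.9) → bbox [-3.9,-3.9,-3.9] .. [3.9,3.9,3.9]
lo = A.lo+B.lo = [-8.7-3.9, 7.5-3.9, 11.5-3.9] = [-12.600,3.600,7.600]
hi = A.hi+B.hi = [6.3+3.9, 15.1+3.9, 25+3.9] = [10.200,19.000,28.900]
diag = √(22.8²+15.4²+21.3²) = √1210.69 = 34.795

min=[-12.600,3.600,7.600] max=[10.200,19.000,28.900] diag=34.795


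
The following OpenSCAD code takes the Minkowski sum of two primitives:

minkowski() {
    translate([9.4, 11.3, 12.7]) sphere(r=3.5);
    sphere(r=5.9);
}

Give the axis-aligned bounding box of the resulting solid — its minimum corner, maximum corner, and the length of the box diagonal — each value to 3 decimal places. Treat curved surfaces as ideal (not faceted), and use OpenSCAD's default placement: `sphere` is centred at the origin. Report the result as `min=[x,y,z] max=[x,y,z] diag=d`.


A = translate([9.4, 11.3, 12.7]) sphere(r=3.5) → bbox [5.9,7.8,9.2] .. [12.9,14.8,16.2]
B = sphere(r=5.9) → bbox [-5.9,-5.9,-5.9] .. [5.9,5.9,5.9]
lo = A.lo+B.lo = [5.9-5.9, 7.8-5.9, 9.2-5.9] = [0.000,1.900,3.300]
hi = A.hi+B.hi = [12.9+5.9, 14.8+5.9, 16.2+5.9] = [18.800,20.700,22.100]
diag = √(18.8²+18.8²+18.8²) = √1060.32 = 32.563

min=[0.000,1.900,3.300] max=[18.800,20.700,22.100] diag=32.563


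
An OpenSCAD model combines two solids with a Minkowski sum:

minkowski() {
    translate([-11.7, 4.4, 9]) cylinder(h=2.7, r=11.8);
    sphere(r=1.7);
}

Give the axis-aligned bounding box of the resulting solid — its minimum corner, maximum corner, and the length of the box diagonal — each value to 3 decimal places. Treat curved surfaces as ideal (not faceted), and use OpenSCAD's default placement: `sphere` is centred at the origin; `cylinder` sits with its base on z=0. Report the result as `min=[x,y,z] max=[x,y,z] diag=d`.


A = translate([-11.7, 4.4, 9]) cylinder(h=2.7, r=11.8) → bbox [-23.5,-7.4,9] .. [0.1,16.2,11.7]
B = sphere(r=1.7) → bbox [-1.7,-1.7,-1.7] .. [1.7,1.7,1.7]
lo = A.lo+B.lo = [-23.5-1.7, -7.4-1.7, 9-1.7] = [-25.200,-9.100,7.300]
hi = A.hi+B.hi = [0.1+1.7, 16.2+1.7, 11.7+1.7] = [1.800,17.900,13.400]
diag = √(27²+27²+6.1²) = √1495.21 = 38.668

min=[-25.200,-9.100,7.300] max=[1.800,17.900,13.400] diag=38.668


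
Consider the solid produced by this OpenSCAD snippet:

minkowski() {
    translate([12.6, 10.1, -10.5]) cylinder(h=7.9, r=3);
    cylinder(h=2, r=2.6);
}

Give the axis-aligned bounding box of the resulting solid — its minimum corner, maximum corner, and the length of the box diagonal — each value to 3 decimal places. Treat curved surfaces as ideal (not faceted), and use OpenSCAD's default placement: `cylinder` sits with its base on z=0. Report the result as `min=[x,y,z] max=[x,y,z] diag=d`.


A = translate([12.6, 10.1, -10.5]) cylinder(h=7.9, r=3) → bbox [9.6,7.1,-10.5] .. [15.6,13.1,-2.6]
B = cylinder(h=2, r=2.6) → bbox [-2.6,-2.6,0] .. [2.6,2.6,2]
lo = A.lo+B.lo = [9.6-2.6, 7.1-2.6, -10.5+0] = [7.000,4.500,-10.500]
hi = A.hi+B.hi = [15.6+2.6, 13.1+2.6, -2.6+2] = [18.200,15.700,-0.600]
diag = √(11.2²+11.2²+9.9²) = √348.89 = 18.679

min=[7.000,4.500,-10.500] max=[18.200,15.700,-0.600] diag=18.679


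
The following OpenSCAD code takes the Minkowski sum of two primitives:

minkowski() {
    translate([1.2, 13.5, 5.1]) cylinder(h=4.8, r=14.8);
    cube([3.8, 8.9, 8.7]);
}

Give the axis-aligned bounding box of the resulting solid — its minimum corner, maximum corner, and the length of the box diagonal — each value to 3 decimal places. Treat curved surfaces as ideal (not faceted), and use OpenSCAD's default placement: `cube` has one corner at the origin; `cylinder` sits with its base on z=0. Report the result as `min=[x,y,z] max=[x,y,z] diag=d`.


A = translate([1.2, 13.5, 5.1]) cylinder(h=4.8, r=14.8) → bbox [-13.6,-1.3,5.1] .. [16,28.3,9.9]
B = cube([3.8, 8.9, 8.7]) → bbox [0,0,0] .. [3.8,8.9,8.7]
lo = A.lo+B.lo = [-13.6+0, -1.3+0, 5.1+0] = [-13.600,-1.300,5.100]
hi = A.hi+B.hi = [16+3.8, 28.3+8.9, 9.9+8.7] = [19.800,37.200,18.600]
diag = √(33.4²+38.5²+13.5²) = √2780.06 = 52.726

min=[-13.600,-1.300,5.100] max=[19.800,37.200,18.600] diag=52.726


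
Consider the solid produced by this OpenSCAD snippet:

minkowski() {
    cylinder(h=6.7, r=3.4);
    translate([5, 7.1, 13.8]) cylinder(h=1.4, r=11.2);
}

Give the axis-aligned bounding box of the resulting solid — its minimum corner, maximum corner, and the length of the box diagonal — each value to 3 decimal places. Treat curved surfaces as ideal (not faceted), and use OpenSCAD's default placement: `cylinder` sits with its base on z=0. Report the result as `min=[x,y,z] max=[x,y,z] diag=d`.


A = translate([5, 7.1, 13.8]) cylinder(h=1.4, r=11.2) → bbox [-6.2,-4.1,13.8] .. [16.2,18.3,15.2]
B = cylinder(h=6.7, r=3.4) → bbox [-3.4,-3.4,0] .. [3.4,3.4,6.7]
lo = A.lo+B.lo = [-6.2-3.4, -4.1-3.4, 13.8+0] = [-9.600,-7.500,13.800]
hi = A.hi+B.hi = [16.2+3.4, 18.3+3.4, 15.2+6.7] = [19.600,21.700,21.900]
diag = √(29.2²+29.2²+8.1²) = √1770.89 = 42.082

min=[-9.600,-7.500,13.800] max=[19.600,21.700,21.900] diag=42.082


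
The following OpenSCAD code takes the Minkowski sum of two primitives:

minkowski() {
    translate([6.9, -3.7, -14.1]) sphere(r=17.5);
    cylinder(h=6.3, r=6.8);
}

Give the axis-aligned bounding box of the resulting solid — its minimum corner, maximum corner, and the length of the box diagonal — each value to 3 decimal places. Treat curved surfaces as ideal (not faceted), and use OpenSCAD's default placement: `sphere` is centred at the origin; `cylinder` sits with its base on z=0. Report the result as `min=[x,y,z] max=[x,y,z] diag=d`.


min=[-17.400,-28.000,-31.600] max=[31.200,20.600,9.700] diag=80.185

A = translate([6.9, -3.7, -14.1]) sphere(r=17.5) → bbox [-10.6,-21.2,-31.6] .. [24.4,13.8,3.4]
B = cylinder(h=6.3, r=6.8) → bbox [-6.8,-6.8,0] .. [6.8,6.8,6.3]
lo = A.lo+B.lo = [-10.6-6.8, -21.2-6.8, -31.6+0] = [-17.400,-28.000,-31.600]
hi = A.hi+B.hi = [24.4+6.8, 13.8+6.8, 3.4+6.3] = [31.200,20.600,9.700]
diag = √(48.6²+48.6²+41.3²) = √6429.61 = 80.185


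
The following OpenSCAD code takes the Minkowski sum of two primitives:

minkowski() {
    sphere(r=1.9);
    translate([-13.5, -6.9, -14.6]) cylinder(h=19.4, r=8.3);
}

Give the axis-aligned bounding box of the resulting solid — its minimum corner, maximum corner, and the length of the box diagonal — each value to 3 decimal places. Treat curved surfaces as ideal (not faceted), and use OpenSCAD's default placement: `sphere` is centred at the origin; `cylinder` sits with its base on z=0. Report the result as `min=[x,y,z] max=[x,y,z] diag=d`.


A = translate([-13.5, -6.9, -14.6]) cylinder(h=19.4, r=8.3) → bbox [-21.8,-15.2,-14.6] .. [-5.2,1.4,4.8]
B = sphere(r=1.9) → bbox [-1.9,-1.9,-1.9] .. [1.9,1.9,1.9]
lo = A.lo+B.lo = [-21.8-1.9, -15.2-1.9, -14.6-1.9] = [-23.700,-17.100,-16.500]
hi = A.hi+B.hi = [-5.2+1.9, 1.4+1.9, 4.8+1.9] = [-3.300,3.300,6.700]
diag = √(20.4²+20.4²+23.2²) = √1370.56 = 37.021

min=[-23.700,-17.100,-16.500] max=[-3.300,3.300,6.700] diag=37.021


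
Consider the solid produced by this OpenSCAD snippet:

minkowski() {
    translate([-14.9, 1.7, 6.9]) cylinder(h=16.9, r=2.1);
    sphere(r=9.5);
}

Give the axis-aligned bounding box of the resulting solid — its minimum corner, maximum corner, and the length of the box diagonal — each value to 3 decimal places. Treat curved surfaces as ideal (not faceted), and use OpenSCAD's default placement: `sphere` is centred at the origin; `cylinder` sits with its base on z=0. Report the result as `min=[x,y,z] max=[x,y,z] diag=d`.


min=[-26.500,-9.900,-2.600] max=[-3.300,13.300,33.300] diag=48.634

A = translate([-14.9, 1.7, 6.9]) cylinder(h=16.9, r=2.1) → bbox [-17,-0.4,6.9] .. [-12.8,3.8,23.8]
B = sphere(r=9.5) → bbox [-9.5,-9.5,-9.5] .. [9.5,9.5,9.5]
lo = A.lo+B.lo = [-17-9.5, -0.4-9.5, 6.9-9.5] = [-26.500,-9.900,-2.600]
hi = A.hi+B.hi = [-12.8+9.5, 3.8+9.5, 23.8+9.5] = [-3.300,13.300,33.300]
diag = √(23.2²+23.2²+35.9²) = √2365.29 = 48.634


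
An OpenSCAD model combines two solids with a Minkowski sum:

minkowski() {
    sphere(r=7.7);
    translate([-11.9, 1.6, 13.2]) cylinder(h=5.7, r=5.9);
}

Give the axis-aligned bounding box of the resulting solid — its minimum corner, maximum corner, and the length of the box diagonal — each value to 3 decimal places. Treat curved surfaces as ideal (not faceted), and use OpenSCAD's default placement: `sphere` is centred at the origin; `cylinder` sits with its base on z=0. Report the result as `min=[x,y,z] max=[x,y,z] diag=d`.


A = translate([-11.9, 1.6, 13.2]) cylinder(h=5.7, r=5.9) → bbox [-17.8,-4.3,13.2] .. [-6,7.5,18.9]
B = sphere(r=7.7) → bbox [-7.7,-7.7,-7.7] .. [7.7,7.7,7.7]
lo = A.lo+B.lo = [-17.8-7.7, -4.3-7.7, 13.2-7.7] = [-25.500,-12.000,5.500]
hi = A.hi+B.hi = [-6+7.7, 7.5+7.7, 18.9+7.7] = [1.700,15.200,26.600]
diag = √(27.2²+27.2²+21.1²) = √1924.89 = 43.874

min=[-25.500,-12.000,5.500] max=[1.700,15.200,26.600] diag=43.874


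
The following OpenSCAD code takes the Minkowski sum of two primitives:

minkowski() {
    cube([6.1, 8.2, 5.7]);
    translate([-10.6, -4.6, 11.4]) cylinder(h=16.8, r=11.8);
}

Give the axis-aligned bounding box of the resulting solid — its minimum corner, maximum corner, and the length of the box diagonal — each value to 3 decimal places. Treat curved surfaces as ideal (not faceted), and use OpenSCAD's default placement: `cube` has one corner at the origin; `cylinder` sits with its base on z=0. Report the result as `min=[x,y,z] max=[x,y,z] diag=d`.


min=[-22.400,-16.400,11.400] max=[7.300,15.400,33.900] diag=48.986

A = translate([-10.6, -4.6, 11.4]) cylinder(h=16.8, r=11.8) → bbox [-22.4,-16.4,11.4] .. [1.2,7.2,28.2]
B = cube([6.1, 8.2, 5.7]) → bbox [0,0,0] .. [6.1,8.2,5.7]
lo = A.lo+B.lo = [-22.4+0, -16.4+0, 11.4+0] = [-22.400,-16.400,11.400]
hi = A.hi+B.hi = [1.2+6.1, 7.2+8.2, 28.2+5.7] = [7.300,15.400,33.900]
diag = √(29.7²+31.8²+22.5²) = √2399.58 = 48.986


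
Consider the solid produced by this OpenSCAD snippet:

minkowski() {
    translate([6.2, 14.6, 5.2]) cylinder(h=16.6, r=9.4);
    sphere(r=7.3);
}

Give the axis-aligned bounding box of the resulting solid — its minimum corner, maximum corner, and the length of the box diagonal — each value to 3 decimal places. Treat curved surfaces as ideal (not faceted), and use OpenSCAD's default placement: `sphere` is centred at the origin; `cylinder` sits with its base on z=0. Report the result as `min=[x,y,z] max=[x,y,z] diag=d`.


min=[-10.500,-2.100,-2.100] max=[22.900,31.300,29.100] diag=56.609

A = translate([6.2, 14.6, 5.2]) cylinder(h=16.6, r=9.4) → bbox [-3.2,5.2,5.2] .. [15.6,24,21.8]
B = sphere(r=7.3) → bbox [-7.3,-7.3,-7.3] .. [7.3,7.3,7.3]
lo = A.lo+B.lo = [-3.2-7.3, 5.2-7.3, 5.2-7.3] = [-10.500,-2.100,-2.100]
hi = A.hi+B.hi = [15.6+7.3, 24+7.3, 21.8+7.3] = [22.900,31.300,29.100]
diag = √(33.4²+33.4²+31.2²) = √3204.56 = 56.609


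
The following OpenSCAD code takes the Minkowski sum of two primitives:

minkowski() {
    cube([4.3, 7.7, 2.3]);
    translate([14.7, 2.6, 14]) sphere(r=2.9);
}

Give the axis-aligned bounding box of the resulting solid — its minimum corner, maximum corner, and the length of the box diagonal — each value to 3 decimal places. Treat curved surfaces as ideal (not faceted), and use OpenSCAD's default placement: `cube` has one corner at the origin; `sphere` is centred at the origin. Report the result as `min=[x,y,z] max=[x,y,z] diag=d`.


A = translate([14.7, 2.6, 14]) sphere(r=2.9) → bbox [11.8,-0.3,11.1] .. [17.6,5.5,16.9]
B = cube([4.3, 7.7, 2.3]) → bbox [0,0,0] .. [4.3,7.7,2.3]
lo = A.lo+B.lo = [11.8+0, -0.3+0, 11.1+0] = [11.800,-0.300,11.100]
hi = A.hi+B.hi = [17.6+4.3, 5.5+7.7, 16.9+2.3] = [21.900,13.200,19.200]
diag = √(10.1²+13.5²+8.1²) = √349.87 = 18.705

min=[11.800,-0.300,11.100] max=[21.900,13.200,19.200] diag=18.705


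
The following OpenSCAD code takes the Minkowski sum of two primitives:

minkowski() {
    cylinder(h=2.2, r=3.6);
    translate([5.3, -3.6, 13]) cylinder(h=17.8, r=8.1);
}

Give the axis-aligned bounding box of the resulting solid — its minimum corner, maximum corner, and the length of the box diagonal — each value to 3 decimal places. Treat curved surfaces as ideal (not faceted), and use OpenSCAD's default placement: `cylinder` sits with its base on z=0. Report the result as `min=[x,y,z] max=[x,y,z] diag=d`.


min=[-6.400,-15.300,13.000] max=[17.000,8.100,33.000] diag=38.667

A = translate([5.3, -3.6, 13]) cylinder(h=17.8, r=8.1) → bbox [-2.8,-11.7,13] .. [13.4,4.5,30.8]
B = cylinder(h=2.2, r=3.6) → bbox [-3.6,-3.6,0] .. [3.6,3.6,2.2]
lo = A.lo+B.lo = [-2.8-3.6, -11.7-3.6, 13+0] = [-6.400,-15.300,13.000]
hi = A.hi+B.hi = [13.4+3.6, 4.5+3.6, 30.8+2.2] = [17.000,8.100,33.000]
diag = √(23.4²+23.4²+20²) = √1495.12 = 38.667


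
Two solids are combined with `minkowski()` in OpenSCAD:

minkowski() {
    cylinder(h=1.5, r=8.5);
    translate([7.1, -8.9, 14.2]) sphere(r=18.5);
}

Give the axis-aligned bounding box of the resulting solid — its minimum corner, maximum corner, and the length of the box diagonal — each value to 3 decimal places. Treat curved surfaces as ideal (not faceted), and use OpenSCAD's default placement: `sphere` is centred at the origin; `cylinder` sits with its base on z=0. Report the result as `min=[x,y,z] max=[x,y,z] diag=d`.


min=[-19.900,-35.900,-4.300] max=[34.100,18.100,34.200] diag=85.523

A = translate([7.1, -8.9, 14.2]) sphere(r=18.5) → bbox [-11.4,-27.4,-4.3] .. [25.6,9.6,32.7]
B = cylinder(h=1.5, r=8.5) → bbox [-8.5,-8.5,0] .. [8.5,8.5,1.5]
lo = A.lo+B.lo = [-11.4-8.5, -27.4-8.5, -4.3+0] = [-19.900,-35.900,-4.300]
hi = A.hi+B.hi = [25.6+8.5, 9.6+8.5, 32.7+1.5] = [34.100,18.100,34.200]
diag = √(54²+54²+38.5²) = √7314.25 = 85.523


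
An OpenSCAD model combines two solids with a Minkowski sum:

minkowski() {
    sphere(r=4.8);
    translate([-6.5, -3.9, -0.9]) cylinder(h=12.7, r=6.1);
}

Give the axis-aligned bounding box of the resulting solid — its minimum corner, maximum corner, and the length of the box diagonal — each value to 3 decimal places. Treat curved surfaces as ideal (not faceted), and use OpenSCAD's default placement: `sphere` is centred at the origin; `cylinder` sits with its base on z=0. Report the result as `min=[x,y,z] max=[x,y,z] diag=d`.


A = translate([-6.5, -3.9, -0.9]) cylinder(h=12.7, r=6.1) → bbox [-12.6,-10,-0.9] .. [-0.4,2.2,11.8]
B = sphere(r=4.8) → bbox [-4.8,-4.8,-4.8] .. [4.8,4.8,4.8]
lo = A.lo+B.lo = [-12.6-4.8, -10-4.8, -0.9-4.8] = [-17.400,-14.800,-5.700]
hi = A.hi+B.hi = [-0.4+4.8, 2.2+4.8, 11.8+4.8] = [4.400,7.000,16.600]
diag = √(21.8²+21.8²+22.3²) = √1447.77 = 38.050

min=[-17.400,-14.800,-5.700] max=[4.400,7.000,16.600] diag=38.050


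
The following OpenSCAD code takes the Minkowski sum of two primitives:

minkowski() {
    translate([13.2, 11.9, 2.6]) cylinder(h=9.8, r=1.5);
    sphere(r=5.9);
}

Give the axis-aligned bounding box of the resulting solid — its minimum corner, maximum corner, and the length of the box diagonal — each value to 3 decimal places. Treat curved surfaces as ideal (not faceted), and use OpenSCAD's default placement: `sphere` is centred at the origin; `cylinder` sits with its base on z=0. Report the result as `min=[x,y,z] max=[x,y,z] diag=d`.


min=[5.800,4.500,-3.300] max=[20.600,19.300,18.300] diag=30.077

A = translate([13.2, 11.9, 2.6]) cylinder(h=9.8, r=1.5) → bbox [11.7,10.4,2.6] .. [14.7,13.4,12.4]
B = sphere(r=5.9) → bbox [-5.9,-5.9,-5.9] .. [5.9,5.9,5.9]
lo = A.lo+B.lo = [11.7-5.9, 10.4-5.9, 2.6-5.9] = [5.800,4.500,-3.300]
hi = A.hi+B.hi = [14.7+5.9, 13.4+5.9, 12.4+5.9] = [20.600,19.300,18.300]
diag = √(14.8²+14.8²+21.6²) = √904.64 = 30.077


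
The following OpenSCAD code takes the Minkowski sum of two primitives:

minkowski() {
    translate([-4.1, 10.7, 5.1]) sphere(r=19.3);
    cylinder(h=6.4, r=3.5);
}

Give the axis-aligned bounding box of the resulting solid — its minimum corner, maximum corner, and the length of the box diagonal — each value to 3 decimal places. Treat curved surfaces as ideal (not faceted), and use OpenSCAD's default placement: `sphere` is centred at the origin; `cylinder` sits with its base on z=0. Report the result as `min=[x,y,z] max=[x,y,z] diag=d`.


A = translate([-4.1, 10.7, 5.1]) sphere(r=19.3) → bbox [-23.4,-8.6,-14.2] .. [15.2,30,24.4]
B = cylinder(h=6.4, r=3.5) → bbox [-3.5,-3.5,0] .. [3.5,3.5,6.4]
lo = A.lo+B.lo = [-23.4-3.5, -8.6-3.5, -14.2+0] = [-26.900,-12.100,-14.200]
hi = A.hi+B.hi = [15.2+3.5, 30+3.5, 24.4+6.4] = [18.700,33.500,30.800]
diag = √(45.6²+45.6²+45²) = √6183.72 = 78.637

min=[-26.900,-12.100,-14.200] max=[18.700,33.500,30.800] diag=78.637


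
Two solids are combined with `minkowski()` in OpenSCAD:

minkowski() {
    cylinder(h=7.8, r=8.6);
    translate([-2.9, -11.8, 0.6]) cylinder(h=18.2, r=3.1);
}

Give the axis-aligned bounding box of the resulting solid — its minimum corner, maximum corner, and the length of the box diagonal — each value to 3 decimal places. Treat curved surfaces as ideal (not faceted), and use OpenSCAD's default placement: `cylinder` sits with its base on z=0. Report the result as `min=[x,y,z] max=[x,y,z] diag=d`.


A = translate([-2.9, -11.8, 0.6]) cylinder(h=18.2, r=3.1) → bbox [-6,-14.9,0.6] .. [0.2,-8.7,18.8]
B = cylinder(h=7.8, r=8.6) → bbox [-8.6,-8.6,0] .. [8.6,8.6,7.8]
lo = A.lo+B.lo = [-6-8.6, -14.9-8.6, 0.6+0] = [-14.600,-23.500,0.600]
hi = A.hi+B.hi = [0.2+8.6, -8.7+8.6, 18.8+7.8] = [8.800,-0.100,26.600]
diag = √(23.4²+23.4²+26²) = √1771.12 = 42.085

min=[-14.600,-23.500,0.600] max=[8.800,-0.100,26.600] diag=42.085


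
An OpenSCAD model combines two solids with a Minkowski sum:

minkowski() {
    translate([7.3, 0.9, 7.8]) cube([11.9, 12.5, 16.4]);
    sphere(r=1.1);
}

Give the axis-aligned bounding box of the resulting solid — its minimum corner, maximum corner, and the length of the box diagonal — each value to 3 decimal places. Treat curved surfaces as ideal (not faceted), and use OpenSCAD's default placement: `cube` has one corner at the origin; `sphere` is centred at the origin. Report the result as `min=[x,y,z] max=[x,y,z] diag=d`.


min=[6.200,-0.200,6.700] max=[20.300,14.500,25.300] diag=27.584

A = translate([7.3, 0.9, 7.8]) cube([11.9, 12.5, 16.4]) → bbox [7.3,0.9,7.8] .. [19.2,13.4,24.2]
B = sphere(r=1.1) → bbox [-1.1,-1.1,-1.1] .. [1.1,1.1,1.1]
lo = A.lo+B.lo = [7.3-1.1, 0.9-1.1, 7.8-1.1] = [6.200,-0.200,6.700]
hi = A.hi+B.hi = [19.2+1.1, 13.4+1.1, 24.2+1.1] = [20.300,14.500,25.300]
diag = √(14.1²+14.7²+18.6²) = √760.86 = 27.584


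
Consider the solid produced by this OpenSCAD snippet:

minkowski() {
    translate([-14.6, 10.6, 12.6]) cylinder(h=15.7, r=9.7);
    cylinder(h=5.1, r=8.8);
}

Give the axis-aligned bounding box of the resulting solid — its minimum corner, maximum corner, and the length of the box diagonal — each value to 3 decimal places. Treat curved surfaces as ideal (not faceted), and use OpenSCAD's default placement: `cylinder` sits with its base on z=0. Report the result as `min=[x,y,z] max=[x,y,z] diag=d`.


min=[-33.100,-7.900,12.600] max=[3.900,29.100,33.400] diag=56.308

A = translate([-14.6, 10.6, 12.6]) cylinder(h=15.7, r=9.7) → bbox [-24.3,0.9,12.6] .. [-4.9,20.3,28.3]
B = cylinder(h=5.1, r=8.8) → bbox [-8.8,-8.8,0] .. [8.8,8.8,5.1]
lo = A.lo+B.lo = [-24.3-8.8, 0.9-8.8, 12.6+0] = [-33.100,-7.900,12.600]
hi = A.hi+B.hi = [-4.9+8.8, 20.3+8.8, 28.3+5.1] = [3.900,29.100,33.400]
diag = √(37²+37²+20.8²) = √3170.64 = 56.308


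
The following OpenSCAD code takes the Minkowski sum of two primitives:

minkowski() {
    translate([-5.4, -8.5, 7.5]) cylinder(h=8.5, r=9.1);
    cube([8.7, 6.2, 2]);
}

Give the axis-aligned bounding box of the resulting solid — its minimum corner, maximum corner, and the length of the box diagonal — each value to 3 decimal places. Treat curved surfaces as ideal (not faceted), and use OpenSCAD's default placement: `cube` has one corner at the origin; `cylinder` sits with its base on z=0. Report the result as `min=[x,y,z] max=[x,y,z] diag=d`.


A = translate([-5.4, -8.5, 7.5]) cylinder(h=8.5, r=9.1) → bbox [-14.5,-17.6,7.5] .. [3.7,0.6,16]
B = cube([8.7, 6.2, 2]) → bbox [0,0,0] .. [8.7,6.2,2]
lo = A.lo+B.lo = [-14.5+0, -17.6+0, 7.5+0] = [-14.500,-17.600,7.500]
hi = A.hi+B.hi = [3.7+8.7, 0.6+6.2, 16+2] = [12.400,6.800,18.000]
diag = √(26.9²+24.4²+10.5²) = √1429.22 = 37.805

min=[-14.500,-17.600,7.500] max=[12.400,6.800,18.000] diag=37.805


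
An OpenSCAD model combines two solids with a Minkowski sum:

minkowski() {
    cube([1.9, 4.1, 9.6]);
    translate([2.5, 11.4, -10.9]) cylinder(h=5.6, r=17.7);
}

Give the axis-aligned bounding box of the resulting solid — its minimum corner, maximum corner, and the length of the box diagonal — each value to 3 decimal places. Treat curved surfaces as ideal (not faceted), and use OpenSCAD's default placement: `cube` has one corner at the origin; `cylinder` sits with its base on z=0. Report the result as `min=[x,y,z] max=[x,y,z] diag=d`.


A = translate([2.5, 11.4, -10.9]) cylinder(h=5.6, r=17.7) → bbox [-15.2,-6.3,-10.9] .. [20.2,29.1,-5.3]
B = cube([1.9, 4.1, 9.6]) → bbox [0,0,0] .. [1.9,4.1,9.6]
lo = A.lo+B.lo = [-15.2+0, -6.3+0, -10.9+0] = [-15.200,-6.300,-10.900]
hi = A.hi+B.hi = [20.2+1.9, 29.1+4.1, -5.3+9.6] = [22.100,33.200,4.300]
diag = √(37.3²+39.5²+15.2²) = √3182.58 = 56.414

min=[-15.200,-6.300,-10.900] max=[22.100,33.200,4.300] diag=56.414


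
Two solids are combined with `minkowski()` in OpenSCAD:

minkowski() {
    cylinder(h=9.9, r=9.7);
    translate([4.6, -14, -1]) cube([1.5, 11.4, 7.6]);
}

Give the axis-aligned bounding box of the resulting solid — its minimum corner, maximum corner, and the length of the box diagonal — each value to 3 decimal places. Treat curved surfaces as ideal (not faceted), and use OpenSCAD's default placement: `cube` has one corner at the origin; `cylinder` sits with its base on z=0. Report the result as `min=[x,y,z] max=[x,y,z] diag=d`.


min=[-5.100,-23.700,-1.000] max=[15.800,7.100,16.500] diag=41.130

A = translate([4.6, -14, -1]) cube([1.5, 11.4, 7.6]) → bbox [4.6,-14,-1] .. [6.1,-2.6,6.6]
B = cylinder(h=9.9, r=9.7) → bbox [-9.7,-9.7,0] .. [9.7,9.7,9.9]
lo = A.lo+B.lo = [4.6-9.7, -14-9.7, -1+0] = [-5.100,-23.700,-1.000]
hi = A.hi+B.hi = [6.1+9.7, -2.6+9.7, 6.6+9.9] = [15.800,7.100,16.500]
diag = √(20.9²+30.8²+17.5²) = √1691.7 = 41.130


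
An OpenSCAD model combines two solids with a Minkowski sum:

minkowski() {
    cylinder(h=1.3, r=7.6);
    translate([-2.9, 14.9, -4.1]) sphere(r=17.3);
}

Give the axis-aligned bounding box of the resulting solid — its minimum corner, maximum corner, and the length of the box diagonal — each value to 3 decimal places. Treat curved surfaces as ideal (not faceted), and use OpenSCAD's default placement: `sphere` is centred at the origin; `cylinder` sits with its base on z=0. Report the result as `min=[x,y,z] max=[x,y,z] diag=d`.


A = translate([-2.9, 14.9, -4.1]) sphere(r=17.3) → bbox [-20.2,-2.4,-21.4] .. [14.4,32.2,13.2]
B = cylinder(h=1.3, r=7.6) → bbox [-7.6,-7.6,0] .. [7.6,7.6,1.3]
lo = A.lo+B.lo = [-20.2-7.6, -2.4-7.6, -21.4+0] = [-27.800,-10.000,-21.400]
hi = A.hi+B.hi = [14.4+7.6, 32.2+7.6, 13.2+1.3] = [22.000,39.800,14.500]
diag = √(49.8²+49.8²+35.9²) = √6248.89 = 79.050

min=[-27.800,-10.000,-21.400] max=[22.000,39.800,14.500] diag=79.050


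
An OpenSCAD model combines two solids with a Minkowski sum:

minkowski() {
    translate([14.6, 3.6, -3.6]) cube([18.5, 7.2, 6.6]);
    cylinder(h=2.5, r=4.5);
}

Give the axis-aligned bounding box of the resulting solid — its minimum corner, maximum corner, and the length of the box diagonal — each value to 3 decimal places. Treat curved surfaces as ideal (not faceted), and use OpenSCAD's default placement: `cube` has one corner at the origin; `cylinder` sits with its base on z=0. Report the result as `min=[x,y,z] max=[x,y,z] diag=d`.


min=[10.100,-0.900,-3.600] max=[37.600,15.300,5.500] diag=33.189

A = translate([14.6, 3.6, -3.6]) cube([18.5, 7.2, 6.6]) → bbox [14.6,3.6,-3.6] .. [33.1,10.8,3]
B = cylinder(h=2.5, r=4.5) → bbox [-4.5,-4.5,0] .. [4.5,4.5,2.5]
lo = A.lo+B.lo = [14.6-4.5, 3.6-4.5, -3.6+0] = [10.100,-0.900,-3.600]
hi = A.hi+B.hi = [33.1+4.5, 10.8+4.5, 3+2.5] = [37.600,15.300,5.500]
diag = √(27.5²+16.2²+9.1²) = √1101.5 = 33.189


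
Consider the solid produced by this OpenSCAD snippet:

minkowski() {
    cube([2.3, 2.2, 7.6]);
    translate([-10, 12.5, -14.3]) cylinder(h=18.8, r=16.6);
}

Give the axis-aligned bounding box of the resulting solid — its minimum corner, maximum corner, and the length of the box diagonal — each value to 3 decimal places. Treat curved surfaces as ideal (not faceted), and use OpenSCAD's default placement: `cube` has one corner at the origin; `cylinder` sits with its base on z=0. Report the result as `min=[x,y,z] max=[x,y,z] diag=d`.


A = translate([-10, 12.5, -14.3]) cylinder(h=18.8, r=16.6) → bbox [-26.6,-4.1,-14.3] .. [6.6,29.1,4.5]
B = cube([2.3, 2.2, 7.6]) → bbox [0,0,0] .. [2.3,2.2,7.6]
lo = A.lo+B.lo = [-26.6+0, -4.1+0, -14.3+0] = [-26.600,-4.100,-14.300]
hi = A.hi+B.hi = [6.6+2.3, 29.1+2.2, 4.5+7.6] = [8.900,31.300,12.100]
diag = √(35.5²+35.4²+26.4²) = √3210.37 = 56.660

min=[-26.600,-4.100,-14.300] max=[8.900,31.300,12.100] diag=56.660


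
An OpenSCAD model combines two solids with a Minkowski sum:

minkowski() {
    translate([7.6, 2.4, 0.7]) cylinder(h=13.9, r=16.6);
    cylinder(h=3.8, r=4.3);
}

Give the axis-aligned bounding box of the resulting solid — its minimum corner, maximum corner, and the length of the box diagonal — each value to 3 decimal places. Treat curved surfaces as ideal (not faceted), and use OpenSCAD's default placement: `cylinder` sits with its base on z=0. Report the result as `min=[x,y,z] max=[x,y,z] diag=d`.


min=[-13.300,-18.500,0.700] max=[28.500,23.300,18.400] diag=61.707

A = translate([7.6, 2.4, 0.7]) cylinder(h=13.9, r=16.6) → bbox [-9,-14.2,0.7] .. [24.2,19,14.6]
B = cylinder(h=3.8, r=4.3) → bbox [-4.3,-4.3,0] .. [4.3,4.3,3.8]
lo = A.lo+B.lo = [-9-4.3, -14.2-4.3, 0.7+0] = [-13.300,-18.500,0.700]
hi = A.hi+B.hi = [24.2+4.3, 19+4.3, 14.6+3.8] = [28.500,23.300,18.400]
diag = √(41.8²+41.8²+17.7²) = √3807.77 = 61.707


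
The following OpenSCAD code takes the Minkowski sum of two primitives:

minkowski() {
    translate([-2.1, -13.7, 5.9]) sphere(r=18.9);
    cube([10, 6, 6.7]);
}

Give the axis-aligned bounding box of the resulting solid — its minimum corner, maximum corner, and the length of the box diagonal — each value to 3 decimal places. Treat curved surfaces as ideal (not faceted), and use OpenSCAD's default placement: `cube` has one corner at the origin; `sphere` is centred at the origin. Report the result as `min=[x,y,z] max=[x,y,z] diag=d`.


A = translate([-2.1, -13.7, 5.9]) sphere(r=18.9) → bbox [-21,-32.6,-13] .. [16.8,5.2,24.8]
B = cube([10, 6, 6.7]) → bbox [0,0,0] .. [10,6,6.7]
lo = A.lo+B.lo = [-21+0, -32.6+0, -13+0] = [-21.000,-32.600,-13.000]
hi = A.hi+B.hi = [16.8+10, 5.2+6, 24.8+6.7] = [26.800,11.200,31.500]
diag = √(47.8²+43.8²+44.5²) = √6183.53 = 78.635

min=[-21.000,-32.600,-13.000] max=[26.800,11.200,31.500] diag=78.635


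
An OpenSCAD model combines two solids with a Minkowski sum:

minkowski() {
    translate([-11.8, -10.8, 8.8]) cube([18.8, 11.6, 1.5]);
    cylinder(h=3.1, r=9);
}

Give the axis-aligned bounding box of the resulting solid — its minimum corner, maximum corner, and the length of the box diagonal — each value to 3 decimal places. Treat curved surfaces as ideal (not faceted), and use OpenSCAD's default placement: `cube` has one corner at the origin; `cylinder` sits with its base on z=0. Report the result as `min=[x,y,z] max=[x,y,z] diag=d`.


min=[-20.800,-19.800,8.800] max=[16.000,9.800,13.400] diag=47.451

A = translate([-11.8, -10.8, 8.8]) cube([18.8, 11.6, 1.5]) → bbox [-11.8,-10.8,8.8] .. [7,0.8,10.3]
B = cylinder(h=3.1, r=9) → bbox [-9,-9,0] .. [9,9,3.1]
lo = A.lo+B.lo = [-11.8-9, -10.8-9, 8.8+0] = [-20.800,-19.800,8.800]
hi = A.hi+B.hi = [7+9, 0.8+9, 10.3+3.1] = [16.000,9.800,13.400]
diag = √(36.8²+29.6²+4.6²) = √2251.56 = 47.451


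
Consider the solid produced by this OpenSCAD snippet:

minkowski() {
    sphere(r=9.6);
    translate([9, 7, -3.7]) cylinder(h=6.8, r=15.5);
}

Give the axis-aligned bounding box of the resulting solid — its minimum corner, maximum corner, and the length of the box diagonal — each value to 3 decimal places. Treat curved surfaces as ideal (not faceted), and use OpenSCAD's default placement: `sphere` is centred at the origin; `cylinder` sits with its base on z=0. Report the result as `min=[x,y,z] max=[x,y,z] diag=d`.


min=[-16.100,-18.100,-13.300] max=[34.100,32.100,12.700] diag=75.605

A = translate([9, 7, -3.7]) cylinder(h=6.8, r=15.5) → bbox [-6.5,-8.5,-3.7] .. [24.5,22.5,3.1]
B = sphere(r=9.6) → bbox [-9.6,-9.6,-9.6] .. [9.6,9.6,9.6]
lo = A.lo+B.lo = [-6.5-9.6, -8.5-9.6, -3.7-9.6] = [-16.100,-18.100,-13.300]
hi = A.hi+B.hi = [24.5+9.6, 22.5+9.6, 3.1+9.6] = [34.100,32.100,12.700]
diag = √(50.2²+50.2²+26²) = √5716.08 = 75.605


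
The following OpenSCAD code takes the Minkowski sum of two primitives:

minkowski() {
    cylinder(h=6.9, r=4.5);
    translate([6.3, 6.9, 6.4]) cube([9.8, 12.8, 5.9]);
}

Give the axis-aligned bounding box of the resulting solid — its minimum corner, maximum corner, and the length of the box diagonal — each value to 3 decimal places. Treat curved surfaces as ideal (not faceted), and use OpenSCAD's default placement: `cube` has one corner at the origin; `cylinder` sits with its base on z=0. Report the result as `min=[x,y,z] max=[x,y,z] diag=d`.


A = translate([6.3, 6.9, 6.4]) cube([9.8, 12.8, 5.9]) → bbox [6.3,6.9,6.4] .. [16.1,19.7,12.3]
B = cylinder(h=6.9, r=4.5) → bbox [-4.5,-4.5,0] .. [4.5,4.5,6.9]
lo = A.lo+B.lo = [6.3-4.5, 6.9-4.5, 6.4+0] = [1.800,2.400,6.400]
hi = A.hi+B.hi = [16.1+4.5, 19.7+4.5, 12.3+6.9] = [20.600,24.200,19.200]
diag = √(18.8²+21.8²+12.8²) = √992.52 = 31.504

min=[1.800,2.400,6.400] max=[20.600,24.200,19.200] diag=31.504


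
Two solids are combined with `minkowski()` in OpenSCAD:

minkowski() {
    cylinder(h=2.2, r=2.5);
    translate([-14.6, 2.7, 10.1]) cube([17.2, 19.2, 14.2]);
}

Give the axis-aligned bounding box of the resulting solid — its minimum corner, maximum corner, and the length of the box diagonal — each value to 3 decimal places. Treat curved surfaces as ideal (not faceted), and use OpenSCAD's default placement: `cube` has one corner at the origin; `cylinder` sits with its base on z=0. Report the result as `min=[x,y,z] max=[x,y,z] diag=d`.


A = translate([-14.6, 2.7, 10.1]) cube([17.2, 19.2, 14.2]) → bbox [-14.6,2.7,10.1] .. [2.6,21.9,24.3]
B = cylinder(h=2.2, r=2.5) → bbox [-2.5,-2.5,0] .. [2.5,2.5,2.2]
lo = A.lo+B.lo = [-14.6-2.5, 2.7-2.5, 10.1+0] = [-17.100,0.200,10.100]
hi = A.hi+B.hi = [2.6+2.5, 21.9+2.5, 24.3+2.2] = [5.100,24.400,26.500]
diag = √(22.2²+24.2²+16.4²) = √1347.44 = 36.707

min=[-17.100,0.200,10.100] max=[5.100,24.400,26.500] diag=36.707


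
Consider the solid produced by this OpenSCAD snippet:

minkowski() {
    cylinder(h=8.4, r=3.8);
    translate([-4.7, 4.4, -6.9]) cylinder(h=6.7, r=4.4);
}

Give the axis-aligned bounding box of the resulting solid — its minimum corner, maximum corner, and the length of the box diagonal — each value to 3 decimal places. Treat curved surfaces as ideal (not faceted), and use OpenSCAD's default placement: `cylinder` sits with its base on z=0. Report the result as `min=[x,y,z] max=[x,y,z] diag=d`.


A = translate([-4.7, 4.4, -6.9]) cylinder(h=6.7, r=4.4) → bbox [-9.1,0,-6.9] .. [-0.3,8.8,-0.2]
B = cylinder(h=8.4, r=3.8) → bbox [-3.8,-3.8,0] .. [3.8,3.8,8.4]
lo = A.lo+B.lo = [-9.1-3.8, 0-3.8, -6.9+0] = [-12.900,-3.800,-6.900]
hi = A.hi+B.hi = [-0.3+3.8, 8.8+3.8, -0.2+8.4] = [3.500,12.600,8.200]
diag = √(16.4²+16.4²+15.1²) = √765.93 = 27.675

min=[-12.900,-3.800,-6.900] max=[3.500,12.600,8.200] diag=27.675


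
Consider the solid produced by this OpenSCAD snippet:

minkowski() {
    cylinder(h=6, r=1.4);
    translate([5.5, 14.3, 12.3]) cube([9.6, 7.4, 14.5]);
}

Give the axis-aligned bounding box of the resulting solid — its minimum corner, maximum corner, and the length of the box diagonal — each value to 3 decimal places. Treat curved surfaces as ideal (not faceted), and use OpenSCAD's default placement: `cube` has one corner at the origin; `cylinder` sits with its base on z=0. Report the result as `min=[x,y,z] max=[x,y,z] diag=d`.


A = translate([5.5, 14.3, 12.3]) cube([9.6, 7.4, 14.5]) → bbox [5.5,14.3,12.3] .. [15.1,21.7,26.8]
B = cylinder(h=6, r=1.4) → bbox [-1.4,-1.4,0] .. [1.4,1.4,6]
lo = A.lo+B.lo = [5.5-1.4, 14.3-1.4, 12.3+0] = [4.100,12.900,12.300]
hi = A.hi+B.hi = [15.1+1.4, 21.7+1.4, 26.8+6] = [16.500,23.100,32.800]
diag = √(12.4²+10.2²+20.5²) = √678.05 = 26.039

min=[4.100,12.900,12.300] max=[16.500,23.100,32.800] diag=26.039


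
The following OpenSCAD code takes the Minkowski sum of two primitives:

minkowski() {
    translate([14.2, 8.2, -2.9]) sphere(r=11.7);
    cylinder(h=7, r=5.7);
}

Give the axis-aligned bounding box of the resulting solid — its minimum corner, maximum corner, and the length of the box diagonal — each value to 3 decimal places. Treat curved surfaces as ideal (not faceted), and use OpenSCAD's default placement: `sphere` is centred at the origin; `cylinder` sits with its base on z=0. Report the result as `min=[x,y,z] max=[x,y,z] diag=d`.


A = translate([14.2, 8.2, -2.9]) sphere(r=11.7) → bbox [2.5,-3.5,-14.6] .. [25.9,19.9,8.8]
B = cylinder(h=7, r=5.7) → bbox [-5.7,-5.7,0] .. [5.7,5.7,7]
lo = A.lo+B.lo = [2.5-5.7, -3.5-5.7, -14.6+0] = [-3.200,-9.200,-14.600]
hi = A.hi+B.hi = [25.9+5.7, 19.9+5.7, 8.8+7] = [31.600,25.600,15.800]
diag = √(34.8²+34.8²+30.4²) = √3346.24 = 57.847

min=[-3.200,-9.200,-14.600] max=[31.600,25.600,15.800] diag=57.847


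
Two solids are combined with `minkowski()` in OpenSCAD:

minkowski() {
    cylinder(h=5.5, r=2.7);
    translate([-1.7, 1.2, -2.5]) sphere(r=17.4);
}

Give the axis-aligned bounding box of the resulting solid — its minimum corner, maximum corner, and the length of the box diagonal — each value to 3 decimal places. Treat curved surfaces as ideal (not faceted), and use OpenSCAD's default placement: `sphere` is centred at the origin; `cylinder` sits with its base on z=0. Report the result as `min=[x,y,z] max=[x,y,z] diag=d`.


min=[-21.800,-18.900,-19.900] max=[18.400,21.300,20.400] diag=69.686

A = translate([-1.7, 1.2, -2.5]) sphere(r=17.4) → bbox [-19.1,-16.2,-19.9] .. [15.7,18.6,14.9]
B = cylinder(h=5.5, r=2.7) → bbox [-2.7,-2.7,0] .. [2.7,2.7,5.5]
lo = A.lo+B.lo = [-19.1-2.7, -16.2-2.7, -19.9+0] = [-21.800,-18.900,-19.900]
hi = A.hi+B.hi = [15.7+2.7, 18.6+2.7, 14.9+5.5] = [18.400,21.300,20.400]
diag = √(40.2²+40.2²+40.3²) = √4856.17 = 69.686


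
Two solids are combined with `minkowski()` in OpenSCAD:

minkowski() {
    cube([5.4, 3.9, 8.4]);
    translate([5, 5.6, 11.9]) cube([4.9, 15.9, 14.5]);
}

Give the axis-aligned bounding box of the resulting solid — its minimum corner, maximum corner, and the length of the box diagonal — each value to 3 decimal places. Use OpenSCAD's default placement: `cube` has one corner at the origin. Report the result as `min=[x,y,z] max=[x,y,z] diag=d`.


min=[5.000,5.600,11.900] max=[15.300,25.400,34.800] diag=31.977

A = translate([5, 5.6, 11.9]) cube([4.9, 15.9, 14.5]) → bbox [5,5.6,11.9] .. [9.9,21.5,26.4]
B = cube([5.4, 3.9, 8.4]) → bbox [0,0,0] .. [5.4,3.9,8.4]
lo = A.lo+B.lo = [5+0, 5.6+0, 11.9+0] = [5.000,5.600,11.900]
hi = A.hi+B.hi = [9.9+5.4, 21.5+3.9, 26.4+8.4] = [15.300,25.400,34.800]
diag = √(10.3²+19.8²+22.9²) = √1022.54 = 31.977
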